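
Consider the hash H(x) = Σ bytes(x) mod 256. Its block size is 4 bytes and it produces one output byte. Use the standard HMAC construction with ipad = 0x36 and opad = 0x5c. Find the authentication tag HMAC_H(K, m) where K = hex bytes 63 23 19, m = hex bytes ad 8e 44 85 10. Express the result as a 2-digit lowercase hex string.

Key hex bytes 63 23 19 is 3 bytes ≤ B = 4; zero-pad to 4 bytes: K' = 63 23 19 00.
K' ⊕ ipad = 55 15 2f 36.  K' ⊕ opad = 3f 7f 45 5c.
Inner input = (K'⊕ipad) ∥ m = 55 15 2f 36 ∥ ad 8e 44 85 10.
Inner hash: sum = 85+21+47+54+173+142+68+133+16 = 739; mod 256 = 227 → e3.
Outer input = (K'⊕opad) ∥ inner = 3f 7f 45 5c ∥ e3.
Outer hash (tag): sum = 63+127+69+92+227 = 578; mod 256 = 66 → 42.

42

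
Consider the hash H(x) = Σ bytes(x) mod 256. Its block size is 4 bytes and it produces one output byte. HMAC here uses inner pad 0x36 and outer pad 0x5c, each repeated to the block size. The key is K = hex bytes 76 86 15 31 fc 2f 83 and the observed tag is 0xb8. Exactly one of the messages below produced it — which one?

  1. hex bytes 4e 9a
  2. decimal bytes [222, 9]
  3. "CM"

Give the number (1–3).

3

Key hex bytes 76 86 15 31 fc 2f 83 is 7 bytes > B = 4, so hash it first: H(key) = f0, then zero-pad to 4 bytes: K' = f0 00 00 00.
K' ⊕ ipad = c6 36 36 36; K' ⊕ opad = ac 5c 5c 5c.
m1: inner = H(c6 36 36 36 4e 9a) = 50; tag = H(ac 5c 5c 5c 50) = 10
m2: inner = H(c6 36 36 36 de 09) = 4f; tag = H(ac 5c 5c 5c 4f) = 0f
m3: inner = H(c6 36 36 36 43 4d) = f8; tag = H(ac 5c 5c 5c f8) = b8 ← matches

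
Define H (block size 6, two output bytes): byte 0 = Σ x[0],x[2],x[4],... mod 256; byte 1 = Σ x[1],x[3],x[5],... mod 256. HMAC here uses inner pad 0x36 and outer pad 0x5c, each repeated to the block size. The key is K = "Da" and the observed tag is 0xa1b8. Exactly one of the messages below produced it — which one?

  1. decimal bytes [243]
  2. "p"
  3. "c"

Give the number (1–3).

Key "Da" = 44 61 is 2 bytes ≤ B = 6; zero-pad to 6 bytes: K' = 44 61 00 00 00 00.
K' ⊕ ipad = 72 57 36 36 36 36; K' ⊕ opad = 18 3d 5c 5c 5c 5c.
m1: inner = H(72 57 36 36 36 36 f3) = d1 c3; tag = H(18 3d 5c 5c 5c 5c d1 c3) = a1b8 ← matches
m2: inner = H(72 57 36 36 36 36 70) = 4e c3; tag = H(18 3d 5c 5c 5c 5c 4e c3) = 1eb8
m3: inner = H(72 57 36 36 36 36 63) = 41 c3; tag = H(18 3d 5c 5c 5c 5c 41 c3) = 11b8

1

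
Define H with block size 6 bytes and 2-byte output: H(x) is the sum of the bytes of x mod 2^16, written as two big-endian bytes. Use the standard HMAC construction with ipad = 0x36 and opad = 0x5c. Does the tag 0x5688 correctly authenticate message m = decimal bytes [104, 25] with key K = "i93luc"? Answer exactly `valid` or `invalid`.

invalid

Key "i93luc" = 69 39 33 6c 75 63 is exactly B = 6 bytes: K' = 69 39 33 6c 75 63.
K' ⊕ ipad = 5f 0f 05 5a 43 55; K' ⊕ opad = 35 65 6f 30 29 3f.
Inner hash: sum = 95+15+5+90+67+85+104+25 = 486 → 01 e6.
Outer hash (recomputed tag): sum = 53+101+111+48+41+63+1+230 = 648 → 02 88.
Recomputed tag = 0288; claimed = 5688 → mismatch.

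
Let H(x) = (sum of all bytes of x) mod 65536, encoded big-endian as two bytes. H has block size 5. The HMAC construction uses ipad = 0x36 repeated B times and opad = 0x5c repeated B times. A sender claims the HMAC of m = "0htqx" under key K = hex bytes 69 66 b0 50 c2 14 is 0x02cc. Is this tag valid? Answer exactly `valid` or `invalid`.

Key hex bytes 69 66 b0 50 c2 14 is 6 bytes > B = 5, so hash it first: H(key) = 02 a5, then zero-pad to 5 bytes: K' = 02 a5 00 00 00.
K' ⊕ ipad = 34 93 36 36 36; K' ⊕ opad = 5e f9 5c 5c 5c.
Inner hash: sum = 52+147+54+54+54+48+104+116+113+120 = 862 → 03 5e.
Outer hash (recomputed tag): sum = 94+249+92+92+92+3+94 = 716 → 02 cc.
Recomputed tag = 02cc; claimed = 02cc → match.

valid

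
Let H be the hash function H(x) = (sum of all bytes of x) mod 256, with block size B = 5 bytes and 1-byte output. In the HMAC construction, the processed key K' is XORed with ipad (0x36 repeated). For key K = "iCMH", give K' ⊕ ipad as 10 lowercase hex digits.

5f757b7e36

Key "iCMH" = 69 43 4d 48 is 4 bytes ≤ B = 5; zero-pad to 5 bytes: K' = 69 43 4d 48 00.
XOR each byte with 0x36: 69⊕36=5f, 43⊕36=75, 4d⊕36=7b, 48⊕36=7e, 00⊕36=36.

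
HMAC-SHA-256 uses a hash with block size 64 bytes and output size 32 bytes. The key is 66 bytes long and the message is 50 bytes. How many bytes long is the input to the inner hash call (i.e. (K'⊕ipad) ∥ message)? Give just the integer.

114

Key is 66 > 64 bytes, so it is hashed to 32 bytes then zero-padded to 64: |K'| = 64.
Inner input = (K'⊕ipad) ∥ m → 64 + 50 = 114 bytes.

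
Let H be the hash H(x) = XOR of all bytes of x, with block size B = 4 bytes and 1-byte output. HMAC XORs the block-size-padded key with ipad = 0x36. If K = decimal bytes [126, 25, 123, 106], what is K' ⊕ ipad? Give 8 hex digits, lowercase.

Key decimal bytes [126, 25, 123, 106] = 7e 19 7b 6a is exactly B = 4 bytes: K' = 7e 19 7b 6a.
XOR each byte with 0x36: 7e⊕36=48, 19⊕36=2f, 7b⊕36=4d, 6a⊕36=5c.

482f4d5c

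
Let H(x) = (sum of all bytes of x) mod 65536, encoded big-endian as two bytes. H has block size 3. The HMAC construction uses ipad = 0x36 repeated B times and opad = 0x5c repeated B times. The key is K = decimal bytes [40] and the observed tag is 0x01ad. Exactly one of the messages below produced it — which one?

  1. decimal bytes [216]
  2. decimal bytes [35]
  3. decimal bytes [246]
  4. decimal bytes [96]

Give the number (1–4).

Key decimal bytes [40] = 28 is 1 byte ≤ B = 3; zero-pad to 3 bytes: K' = 28 00 00.
K' ⊕ ipad = 1e 36 36; K' ⊕ opad = 74 5c 5c.
m1: inner = H(1e 36 36 d8) = 01 62; tag = H(74 5c 5c 01 62) = 018f
m2: inner = H(1e 36 36 23) = 00 ad; tag = H(74 5c 5c 00 ad) = 01d9
m3: inner = H(1e 36 36 f6) = 01 80; tag = H(74 5c 5c 01 80) = 01ad ← matches
m4: inner = H(1e 36 36 60) = 00 ea; tag = H(74 5c 5c 00 ea) = 0216

3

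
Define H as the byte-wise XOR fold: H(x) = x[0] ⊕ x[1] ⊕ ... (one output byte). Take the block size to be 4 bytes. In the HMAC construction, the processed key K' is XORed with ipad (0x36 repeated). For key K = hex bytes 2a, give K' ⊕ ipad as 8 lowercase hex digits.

1c363636

Key hex bytes 2a is 1 byte ≤ B = 4; zero-pad to 4 bytes: K' = 2a 00 00 00.
XOR each byte with 0x36: 2a⊕36=1c, 00⊕36=36, 00⊕36=36, 00⊕36=36.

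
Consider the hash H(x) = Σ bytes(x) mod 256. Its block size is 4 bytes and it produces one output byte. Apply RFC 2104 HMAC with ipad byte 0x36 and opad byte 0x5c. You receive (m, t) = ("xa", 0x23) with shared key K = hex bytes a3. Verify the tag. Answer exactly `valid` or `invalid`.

valid

Key hex bytes a3 is 1 byte ≤ B = 4; zero-pad to 4 bytes: K' = a3 00 00 00.
K' ⊕ ipad = 95 36 36 36; K' ⊕ opad = ff 5c 5c 5c.
Inner hash: sum = 149+54+54+54+120+97 = 528; mod 256 = 16 → 10.
Outer hash (recomputed tag): sum = 255+92+92+92+16 = 547; mod 256 = 35 → 23.
Recomputed tag = 23; claimed = 23 → match.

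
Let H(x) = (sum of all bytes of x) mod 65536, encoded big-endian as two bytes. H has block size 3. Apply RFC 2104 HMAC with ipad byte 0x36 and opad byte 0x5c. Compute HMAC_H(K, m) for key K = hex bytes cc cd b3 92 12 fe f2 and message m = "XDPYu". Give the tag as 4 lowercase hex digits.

Key hex bytes cc cd b3 92 12 fe f2 is 7 bytes > B = 3, so hash it first: H(key) = 04 e0, then zero-pad to 3 bytes: K' = 04 e0 00.
K' ⊕ ipad = 32 d6 36.  K' ⊕ opad = 58 bc 5c.
Inner input = (K'⊕ipad) ∥ m = 32 d6 36 ∥ 58 44 50 59 75.
Inner hash: sum = 50+214+54+88+68+80+89+117 = 760 → 02 f8.
Outer input = (K'⊕opad) ∥ inner = 58 bc 5c ∥ 02 f8.
Outer hash (tag): sum = 88+188+92+2+248 = 618 → 02 6a.

026a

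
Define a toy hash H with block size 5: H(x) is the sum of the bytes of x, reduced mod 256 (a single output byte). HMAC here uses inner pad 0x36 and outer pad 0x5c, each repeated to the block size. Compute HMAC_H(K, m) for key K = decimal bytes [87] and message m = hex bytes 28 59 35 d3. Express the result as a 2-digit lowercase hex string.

Key decimal bytes [87] = 57 is 1 byte ≤ B = 5; zero-pad to 5 bytes: K' = 57 00 00 00 00.
K' ⊕ ipad = 61 36 36 36 36.  K' ⊕ opad = 0b 5c 5c 5c 5c.
Inner input = (K'⊕ipad) ∥ m = 61 36 36 36 36 ∥ 28 59 35 d3.
Inner hash: sum = 97+54+54+54+54+40+89+53+211 = 706; mod 256 = 194 → c2.
Outer input = (K'⊕opad) ∥ inner = 0b 5c 5c 5c 5c ∥ c2.
Outer hash (tag): sum = 11+92+92+92+92+194 = 573; mod 256 = 61 → 3d.

3d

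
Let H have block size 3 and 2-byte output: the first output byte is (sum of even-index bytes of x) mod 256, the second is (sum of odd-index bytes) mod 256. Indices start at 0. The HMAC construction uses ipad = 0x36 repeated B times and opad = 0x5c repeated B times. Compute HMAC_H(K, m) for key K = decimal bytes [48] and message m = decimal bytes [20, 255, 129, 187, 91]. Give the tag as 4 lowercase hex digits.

ee52

Key decimal bytes [48] = 30 is 1 byte ≤ B = 3; zero-pad to 3 bytes: K' = 30 00 00.
K' ⊕ ipad = 06 36 36.  K' ⊕ opad = 6c 5c 5c.
Inner input = (K'⊕ipad) ∥ m = 06 36 36 ∥ 14 ff 81 bb 5b.
Inner hash: even-index sum = 502 mod 256 = 246; odd-index sum = 294 mod 256 = 38 → f6 26.
Outer input = (K'⊕opad) ∥ inner = 6c 5c 5c ∥ f6 26.
Outer hash (tag): even-index sum = 238 mod 256 = 238; odd-index sum = 338 mod 256 = 82 → ee 52.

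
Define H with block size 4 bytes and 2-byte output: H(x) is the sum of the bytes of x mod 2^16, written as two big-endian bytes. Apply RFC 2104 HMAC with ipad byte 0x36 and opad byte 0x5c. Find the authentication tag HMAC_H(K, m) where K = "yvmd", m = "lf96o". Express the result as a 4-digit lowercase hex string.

01a6

Key "yvmd" = 79 76 6d 64 is exactly B = 4 bytes: K' = 79 76 6d 64.
K' ⊕ ipad = 4f 40 5b 52.  K' ⊕ opad = 25 2a 31 38.
Inner input = (K'⊕ipad) ∥ m = 4f 40 5b 52 ∥ 6c 66 39 36 6f.
Inner hash: sum = 79+64+91+82+108+102+57+54+111 = 748 → 02 ec.
Outer input = (K'⊕opad) ∥ inner = 25 2a 31 38 ∥ 02 ec.
Outer hash (tag): sum = 37+42+49+56+2+236 = 422 → 01 a6.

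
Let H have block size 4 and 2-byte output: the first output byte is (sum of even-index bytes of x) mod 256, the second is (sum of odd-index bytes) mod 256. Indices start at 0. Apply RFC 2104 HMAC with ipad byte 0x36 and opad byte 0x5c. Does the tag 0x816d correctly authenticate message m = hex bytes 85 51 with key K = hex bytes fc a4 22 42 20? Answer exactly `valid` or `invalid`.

valid

Key hex bytes fc a4 22 42 20 is 5 bytes > B = 4, so hash it first: H(key) = 3e e6, then zero-pad to 4 bytes: K' = 3e e6 00 00.
K' ⊕ ipad = 08 d0 36 36; K' ⊕ opad = 62 ba 5c 5c.
Inner hash: even-index sum = 195 mod 256 = 195; odd-index sum = 343 mod 256 = 87 → c3 57.
Outer hash (recomputed tag): even-index sum = 385 mod 256 = 129; odd-index sum = 365 mod 256 = 109 → 81 6d.
Recomputed tag = 816d; claimed = 816d → match.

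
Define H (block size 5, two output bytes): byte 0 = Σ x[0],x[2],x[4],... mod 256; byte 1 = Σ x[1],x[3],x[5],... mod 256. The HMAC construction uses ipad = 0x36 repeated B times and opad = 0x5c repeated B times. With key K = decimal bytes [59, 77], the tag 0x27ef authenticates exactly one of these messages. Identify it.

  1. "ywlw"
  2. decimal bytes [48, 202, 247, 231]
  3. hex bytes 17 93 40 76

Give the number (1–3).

Key decimal bytes [59, 77] = 3b 4d is 2 bytes ≤ B = 5; zero-pad to 5 bytes: K' = 3b 4d 00 00 00.
K' ⊕ ipad = 0d 7b 36 36 36; K' ⊕ opad = 67 11 5c 5c 5c.
m1: inner = H(0d 7b 36 36 36 79 77 6c 77) = 67 96; tag = H(67 11 5c 5c 5c 67 96) = b5d4
m2: inner = H(0d 7b 36 36 36 30 ca f7 e7) = 2a d8; tag = H(67 11 5c 5c 5c 2a d8) = f797
m3: inner = H(0d 7b 36 36 36 17 93 40 76) = 82 08; tag = H(67 11 5c 5c 5c 82 08) = 27ef ← matches

3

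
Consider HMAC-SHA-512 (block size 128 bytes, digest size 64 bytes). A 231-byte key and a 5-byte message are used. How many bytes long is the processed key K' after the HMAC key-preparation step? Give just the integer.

Key is 231 > 128 bytes, so it is hashed to 64 bytes then zero-padded to 128: |K'| = 128.

128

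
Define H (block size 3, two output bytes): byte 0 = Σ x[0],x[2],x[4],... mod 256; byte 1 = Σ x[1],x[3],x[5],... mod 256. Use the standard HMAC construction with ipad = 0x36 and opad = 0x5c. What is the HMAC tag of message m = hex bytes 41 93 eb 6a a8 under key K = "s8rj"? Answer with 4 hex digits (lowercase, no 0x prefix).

Key "s8rj" = 73 38 72 6a is 4 bytes > B = 3, so hash it first: H(key) = e5 a2, then zero-pad to 3 bytes: K' = e5 a2 00.
K' ⊕ ipad = d3 94 36.  K' ⊕ opad = b9 fe 5c.
Inner input = (K'⊕ipad) ∥ m = d3 94 36 ∥ 41 93 eb 6a a8.
Inner hash: even-index sum = 518 mod 256 = 6; odd-index sum = 616 mod 256 = 104 → 06 68.
Outer input = (K'⊕opad) ∥ inner = b9 fe 5c ∥ 06 68.
Outer hash (tag): even-index sum = 381 mod 256 = 125; odd-index sum = 260 mod 256 = 4 → 7d 04.

7d04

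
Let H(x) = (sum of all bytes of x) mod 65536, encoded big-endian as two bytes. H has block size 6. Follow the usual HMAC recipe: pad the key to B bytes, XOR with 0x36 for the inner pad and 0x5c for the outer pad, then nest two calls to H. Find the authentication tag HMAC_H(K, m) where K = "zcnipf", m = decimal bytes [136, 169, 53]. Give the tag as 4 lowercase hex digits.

Key "zcnipf" = 7a 63 6e 69 70 66 is exactly B = 6 bytes: K' = 7a 63 6e 69 70 66.
K' ⊕ ipad = 4c 55 58 5f 46 50.  K' ⊕ opad = 26 3f 32 35 2c 3a.
Inner input = (K'⊕ipad) ∥ m = 4c 55 58 5f 46 50 ∥ 88 a9 35.
Inner hash: sum = 76+85+88+95+70+80+136+169+53 = 852 → 03 54.
Outer input = (K'⊕opad) ∥ inner = 26 3f 32 35 2c 3a ∥ 03 54.
Outer hash (tag): sum = 38+63+50+53+44+58+3+84 = 393 → 01 89.

0189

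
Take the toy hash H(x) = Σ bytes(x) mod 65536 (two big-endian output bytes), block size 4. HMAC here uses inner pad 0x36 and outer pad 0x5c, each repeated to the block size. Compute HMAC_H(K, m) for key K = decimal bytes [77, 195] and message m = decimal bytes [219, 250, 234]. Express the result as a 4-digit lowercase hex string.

0207

Key decimal bytes [77, 195] = 4d c3 is 2 bytes ≤ B = 4; zero-pad to 4 bytes: K' = 4d c3 00 00.
K' ⊕ ipad = 7b f5 36 36.  K' ⊕ opad = 11 9f 5c 5c.
Inner input = (K'⊕ipad) ∥ m = 7b f5 36 36 ∥ db fa ea.
Inner hash: sum = 123+245+54+54+219+250+234 = 1179 → 04 9b.
Outer input = (K'⊕opad) ∥ inner = 11 9f 5c 5c ∥ 04 9b.
Outer hash (tag): sum = 17+159+92+92+4+155 = 519 → 02 07.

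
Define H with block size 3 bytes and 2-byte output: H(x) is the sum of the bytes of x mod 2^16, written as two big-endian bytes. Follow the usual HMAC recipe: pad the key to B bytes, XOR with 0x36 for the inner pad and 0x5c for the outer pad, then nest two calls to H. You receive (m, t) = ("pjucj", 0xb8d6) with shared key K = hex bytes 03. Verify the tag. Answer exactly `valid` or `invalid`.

Key hex bytes 03 is 1 byte ≤ B = 3; zero-pad to 3 bytes: K' = 03 00 00.
K' ⊕ ipad = 35 36 36; K' ⊕ opad = 5f 5c 5c.
Inner hash: sum = 53+54+54+112+106+117+99+106 = 701 → 02 bd.
Outer hash (recomputed tag): sum = 95+92+92+2+189 = 470 → 01 d6.
Recomputed tag = 01d6; claimed = b8d6 → mismatch.

invalid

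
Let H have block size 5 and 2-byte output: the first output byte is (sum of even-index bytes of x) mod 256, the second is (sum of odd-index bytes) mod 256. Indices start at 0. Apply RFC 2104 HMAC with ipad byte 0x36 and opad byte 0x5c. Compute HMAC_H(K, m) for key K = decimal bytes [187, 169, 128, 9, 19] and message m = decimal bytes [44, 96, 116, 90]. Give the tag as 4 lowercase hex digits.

906c

Key decimal bytes [187, 169, 128, 9, 19] = bb a9 80 09 13 is exactly B = 5 bytes: K' = bb a9 80 09 13.
K' ⊕ ipad = 8d 9f b6 3f 25.  K' ⊕ opad = e7 f5 dc 55 4f.
Inner input = (K'⊕ipad) ∥ m = 8d 9f b6 3f 25 ∥ 2c 60 74 5a.
Inner hash: even-index sum = 546 mod 256 = 34; odd-index sum = 382 mod 256 = 126 → 22 7e.
Outer input = (K'⊕opad) ∥ inner = e7 f5 dc 55 4f ∥ 22 7e.
Outer hash (tag): even-index sum = 656 mod 256 = 144; odd-index sum = 364 mod 256 = 108 → 90 6c.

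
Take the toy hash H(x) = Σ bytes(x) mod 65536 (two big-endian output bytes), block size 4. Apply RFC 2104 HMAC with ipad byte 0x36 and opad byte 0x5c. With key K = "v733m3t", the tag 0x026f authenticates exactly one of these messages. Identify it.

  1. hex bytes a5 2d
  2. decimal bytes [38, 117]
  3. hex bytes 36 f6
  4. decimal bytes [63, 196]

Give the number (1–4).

3

Key "v733m3t" = 76 37 33 33 6d 33 74 is 7 bytes > B = 4, so hash it first: H(key) = 02 27, then zero-pad to 4 bytes: K' = 02 27 00 00.
K' ⊕ ipad = 34 11 36 36; K' ⊕ opad = 5e 7b 5c 5c.
m1: inner = H(34 11 36 36 a5 2d) = 01 83; tag = H(5e 7b 5c 5c 01 83) = 0215
m2: inner = H(34 11 36 36 26 75) = 01 4c; tag = H(5e 7b 5c 5c 01 4c) = 01de
m3: inner = H(34 11 36 36 36 f6) = 01 dd; tag = H(5e 7b 5c 5c 01 dd) = 026f ← matches
m4: inner = H(34 11 36 36 3f c4) = 01 b4; tag = H(5e 7b 5c 5c 01 b4) = 0246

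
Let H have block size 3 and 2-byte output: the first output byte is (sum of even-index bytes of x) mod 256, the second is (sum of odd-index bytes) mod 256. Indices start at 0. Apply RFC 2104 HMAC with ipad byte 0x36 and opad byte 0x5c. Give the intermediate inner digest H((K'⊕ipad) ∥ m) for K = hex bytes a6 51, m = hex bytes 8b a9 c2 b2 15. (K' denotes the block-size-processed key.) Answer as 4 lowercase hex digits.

Key hex bytes a6 51 is 2 bytes ≤ B = 3; zero-pad to 3 bytes: K' = a6 51 00.
K' ⊕ ipad = 90 67 36.
Inner input = 90 67 36 ∥ 8b a9 c2 b2 15.
Inner hash: even-index sum = 545 mod 256 = 33; odd-index sum = 457 mod 256 = 201 → 21 c9.

21c9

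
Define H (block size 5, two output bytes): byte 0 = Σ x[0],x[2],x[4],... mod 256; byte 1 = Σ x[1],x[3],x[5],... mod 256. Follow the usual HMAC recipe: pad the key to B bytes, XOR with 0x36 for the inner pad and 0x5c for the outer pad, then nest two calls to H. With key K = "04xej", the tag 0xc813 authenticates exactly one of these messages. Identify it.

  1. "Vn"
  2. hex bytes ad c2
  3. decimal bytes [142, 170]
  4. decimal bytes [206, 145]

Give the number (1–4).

Key "04xej" = 30 34 78 65 6a is exactly B = 5 bytes: K' = 30 34 78 65 6a.
K' ⊕ ipad = 06 02 4e 53 5c; K' ⊕ opad = 6c 68 24 39 36.
m1: inner = H(06 02 4e 53 5c 56 6e) = 1e ab; tag = H(6c 68 24 39 36 1e ab) = 71bf
m2: inner = H(06 02 4e 53 5c ad c2) = 72 02; tag = H(6c 68 24 39 36 72 02) = c813 ← matches
m3: inner = H(06 02 4e 53 5c 8e aa) = 5a e3; tag = H(6c 68 24 39 36 5a e3) = a9fb
m4: inner = H(06 02 4e 53 5c ce 91) = 41 23; tag = H(6c 68 24 39 36 41 23) = e9e2

2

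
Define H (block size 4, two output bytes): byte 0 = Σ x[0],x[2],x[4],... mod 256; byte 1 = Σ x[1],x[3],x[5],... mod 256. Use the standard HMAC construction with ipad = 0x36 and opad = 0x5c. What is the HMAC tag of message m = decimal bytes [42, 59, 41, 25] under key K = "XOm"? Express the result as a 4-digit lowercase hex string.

Key "XOm" = 58 4f 6d is 3 bytes ≤ B = 4; zero-pad to 4 bytes: K' = 58 4f 6d 00.
K' ⊕ ipad = 6e 79 5b 36.  K' ⊕ opad = 04 13 31 5c.
Inner input = (K'⊕ipad) ∥ m = 6e 79 5b 36 ∥ 2a 3b 29 19.
Inner hash: even-index sum = 284 mod 256 = 28; odd-index sum = 259 mod 256 = 3 → 1c 03.
Outer input = (K'⊕opad) ∥ inner = 04 13 31 5c ∥ 1c 03.
Outer hash (tag): even-index sum = 81 mod 256 = 81; odd-index sum = 114 mod 256 = 114 → 51 72.

5172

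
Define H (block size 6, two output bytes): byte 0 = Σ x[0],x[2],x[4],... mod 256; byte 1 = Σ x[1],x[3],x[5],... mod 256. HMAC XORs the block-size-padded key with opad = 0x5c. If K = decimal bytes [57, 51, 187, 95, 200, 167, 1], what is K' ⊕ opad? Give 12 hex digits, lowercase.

e1655c5c5c5c

Key decimal bytes [57, 51, 187, 95, 200, 167, 1] = 39 33 bb 5f c8 a7 01 is 7 bytes > B = 6, so hash it first: H(key) = bd 39, then zero-pad to 6 bytes: K' = bd 39 00 00 00 00.
XOR each byte with 0x5c: bd⊕5c=e1, 39⊕5c=65, 00⊕5c=5c, 00⊕5c=5c, 00⊕5c=5c, 00⊕5c=5c.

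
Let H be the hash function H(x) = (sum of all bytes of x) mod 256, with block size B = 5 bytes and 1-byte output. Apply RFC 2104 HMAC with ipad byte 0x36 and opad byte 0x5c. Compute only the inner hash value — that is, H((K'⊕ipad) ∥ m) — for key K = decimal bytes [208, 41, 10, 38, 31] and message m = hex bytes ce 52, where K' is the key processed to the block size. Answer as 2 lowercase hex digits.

9a

Key decimal bytes [208, 41, 10, 38, 31] = d0 29 0a 26 1f is exactly B = 5 bytes: K' = d0 29 0a 26 1f.
K' ⊕ ipad = e6 1f 3c 10 29.
Inner input = e6 1f 3c 10 29 ∥ ce 52.
Inner hash: sum = 230+31+60+16+41+206+82 = 666; mod 256 = 154 → 9a.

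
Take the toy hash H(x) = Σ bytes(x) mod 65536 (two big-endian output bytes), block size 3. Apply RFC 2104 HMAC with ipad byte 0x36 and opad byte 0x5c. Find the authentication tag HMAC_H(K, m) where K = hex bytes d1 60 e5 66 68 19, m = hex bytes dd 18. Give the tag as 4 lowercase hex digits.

Key hex bytes d1 60 e5 66 68 19 is 6 bytes > B = 3, so hash it first: H(key) = 02 fd, then zero-pad to 3 bytes: K' = 02 fd 00.
K' ⊕ ipad = 34 cb 36.  K' ⊕ opad = 5e a1 5c.
Inner input = (K'⊕ipad) ∥ m = 34 cb 36 ∥ dd 18.
Inner hash: sum = 52+203+54+221+24 = 554 → 02 2a.
Outer input = (K'⊕opad) ∥ inner = 5e a1 5c ∥ 02 2a.
Outer hash (tag): sum = 94+161+92+2+42 = 391 → 01 87.

0187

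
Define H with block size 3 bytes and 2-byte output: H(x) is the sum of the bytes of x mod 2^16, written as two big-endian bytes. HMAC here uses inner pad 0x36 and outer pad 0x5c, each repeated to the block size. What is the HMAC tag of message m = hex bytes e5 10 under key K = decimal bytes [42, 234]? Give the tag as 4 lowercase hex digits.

Key decimal bytes [42, 234] = 2a ea is 2 bytes ≤ B = 3; zero-pad to 3 bytes: K' = 2a ea 00.
K' ⊕ ipad = 1c dc 36.  K' ⊕ opad = 76 b6 5c.
Inner input = (K'⊕ipad) ∥ m = 1c dc 36 ∥ e5 10.
Inner hash: sum = 28+220+54+229+16 = 547 → 02 23.
Outer input = (K'⊕opad) ∥ inner = 76 b6 5c ∥ 02 23.
Outer hash (tag): sum = 118+182+92+2+35 = 429 → 01 ad.

01ad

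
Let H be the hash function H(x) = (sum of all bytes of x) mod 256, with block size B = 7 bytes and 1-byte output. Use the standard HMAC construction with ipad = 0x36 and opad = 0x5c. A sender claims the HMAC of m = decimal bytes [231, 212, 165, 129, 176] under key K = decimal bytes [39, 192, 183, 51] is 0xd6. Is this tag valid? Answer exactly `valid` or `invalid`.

invalid

Key decimal bytes [39, 192, 183, 51] = 27 c0 b7 33 is 4 bytes ≤ B = 7; zero-pad to 7 bytes: K' = 27 c0 b7 33 00 00 00.
K' ⊕ ipad = 11 f6 81 05 36 36 36; K' ⊕ opad = 7b 9c eb 6f 5c 5c 5c.
Inner hash: sum = 17+246+129+5+54+54+54+231+212+165+129+176 = 1472; mod 256 = 192 → c0.
Outer hash (recomputed tag): sum = 123+156+235+111+92+92+92+192 = 1093; mod 256 = 69 → 45.
Recomputed tag = 45; claimed = d6 → mismatch.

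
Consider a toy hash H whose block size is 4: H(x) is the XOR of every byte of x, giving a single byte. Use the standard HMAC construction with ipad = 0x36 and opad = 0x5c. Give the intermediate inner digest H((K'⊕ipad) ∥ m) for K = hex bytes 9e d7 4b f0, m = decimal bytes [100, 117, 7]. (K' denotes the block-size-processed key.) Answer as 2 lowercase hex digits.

e4

Key hex bytes 9e d7 4b f0 is exactly B = 4 bytes: K' = 9e d7 4b f0.
K' ⊕ ipad = a8 e1 7d c6.
Inner input = a8 e1 7d c6 ∥ 64 75 07.
Inner hash: XOR a8⊕e1⊕7d⊕c6⊕64⊕75⊕07 = e4.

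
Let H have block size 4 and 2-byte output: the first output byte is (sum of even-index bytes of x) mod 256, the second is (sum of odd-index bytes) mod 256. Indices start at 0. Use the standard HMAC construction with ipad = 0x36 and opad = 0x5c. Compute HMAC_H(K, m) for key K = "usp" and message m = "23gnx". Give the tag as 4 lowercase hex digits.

Key "usp" = 75 73 70 is 3 bytes ≤ B = 4; zero-pad to 4 bytes: K' = 75 73 70 00.
K' ⊕ ipad = 43 45 46 36.  K' ⊕ opad = 29 2f 2c 5c.
Inner input = (K'⊕ipad) ∥ m = 43 45 46 36 ∥ 32 33 67 6e 78.
Inner hash: even-index sum = 410 mod 256 = 154; odd-index sum = 284 mod 256 = 28 → 9a 1c.
Outer input = (K'⊕opad) ∥ inner = 29 2f 2c 5c ∥ 9a 1c.
Outer hash (tag): even-index sum = 239 mod 256 = 239; odd-index sum = 167 mod 256 = 167 → ef a7.

efa7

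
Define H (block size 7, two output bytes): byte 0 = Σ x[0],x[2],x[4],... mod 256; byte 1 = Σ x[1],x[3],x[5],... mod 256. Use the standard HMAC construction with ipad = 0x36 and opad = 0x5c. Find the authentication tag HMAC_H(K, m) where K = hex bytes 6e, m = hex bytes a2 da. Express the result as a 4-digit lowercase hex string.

8ae8

Key hex bytes 6e is 1 byte ≤ B = 7; zero-pad to 7 bytes: K' = 6e 00 00 00 00 00 00.
K' ⊕ ipad = 58 36 36 36 36 36 36.  K' ⊕ opad = 32 5c 5c 5c 5c 5c 5c.
Inner input = (K'⊕ipad) ∥ m = 58 36 36 36 36 36 36 ∥ a2 da.
Inner hash: even-index sum = 468 mod 256 = 212; odd-index sum = 324 mod 256 = 68 → d4 44.
Outer input = (K'⊕opad) ∥ inner = 32 5c 5c 5c 5c 5c 5c ∥ d4 44.
Outer hash (tag): even-index sum = 394 mod 256 = 138; odd-index sum = 488 mod 256 = 232 → 8a e8.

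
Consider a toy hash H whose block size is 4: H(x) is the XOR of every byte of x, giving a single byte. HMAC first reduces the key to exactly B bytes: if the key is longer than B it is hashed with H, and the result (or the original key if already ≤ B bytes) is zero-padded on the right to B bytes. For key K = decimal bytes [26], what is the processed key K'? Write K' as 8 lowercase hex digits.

1a000000

Key decimal bytes [26] = 1a is 1 byte ≤ B = 4; zero-pad to 4 bytes: K' = 1a 00 00 00.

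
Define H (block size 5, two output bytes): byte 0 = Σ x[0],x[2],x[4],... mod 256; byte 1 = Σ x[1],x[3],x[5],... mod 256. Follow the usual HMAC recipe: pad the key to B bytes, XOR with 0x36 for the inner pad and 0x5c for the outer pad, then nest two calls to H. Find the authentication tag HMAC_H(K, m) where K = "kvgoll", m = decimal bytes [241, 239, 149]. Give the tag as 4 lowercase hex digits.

Key "kvgoll" = 6b 76 67 6f 6c 6c is 6 bytes > B = 5, so hash it first: H(key) = 3e 51, then zero-pad to 5 bytes: K' = 3e 51 00 00 00.
K' ⊕ ipad = 08 67 36 36 36.  K' ⊕ opad = 62 0d 5c 5c 5c.
Inner input = (K'⊕ipad) ∥ m = 08 67 36 36 36 ∥ f1 ef 95.
Inner hash: even-index sum = 355 mod 256 = 99; odd-index sum = 547 mod 256 = 35 → 63 23.
Outer input = (K'⊕opad) ∥ inner = 62 0d 5c 5c 5c ∥ 63 23.
Outer hash (tag): even-index sum = 317 mod 256 = 61; odd-index sum = 204 mod 256 = 204 → 3d cc.

3dcc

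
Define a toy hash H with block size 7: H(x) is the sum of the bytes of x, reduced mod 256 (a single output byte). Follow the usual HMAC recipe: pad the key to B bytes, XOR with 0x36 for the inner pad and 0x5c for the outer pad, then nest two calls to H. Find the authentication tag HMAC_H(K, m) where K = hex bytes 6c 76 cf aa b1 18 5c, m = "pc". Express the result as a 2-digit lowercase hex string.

35

Key hex bytes 6c 76 cf aa b1 18 5c is exactly B = 7 bytes: K' = 6c 76 cf aa b1 18 5c.
K' ⊕ ipad = 5a 40 f9 9c 87 2e 6a.  K' ⊕ opad = 30 2a 93 f6 ed 44 00.
Inner input = (K'⊕ipad) ∥ m = 5a 40 f9 9c 87 2e 6a ∥ 70 63.
Inner hash: sum = 90+64+249+156+135+46+106+112+99 = 1057; mod 256 = 33 → 21.
Outer input = (K'⊕opad) ∥ inner = 30 2a 93 f6 ed 44 00 ∥ 21.
Outer hash (tag): sum = 48+42+147+246+237+68+0+33 = 821; mod 256 = 53 → 35.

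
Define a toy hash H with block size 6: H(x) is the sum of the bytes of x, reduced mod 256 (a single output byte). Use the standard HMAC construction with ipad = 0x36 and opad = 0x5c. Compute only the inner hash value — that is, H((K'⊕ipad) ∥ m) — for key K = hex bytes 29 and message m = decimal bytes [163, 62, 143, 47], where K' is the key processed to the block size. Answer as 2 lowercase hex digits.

cc

Key hex bytes 29 is 1 byte ≤ B = 6; zero-pad to 6 bytes: K' = 29 00 00 00 00 00.
K' ⊕ ipad = 1f 36 36 36 36 36.
Inner input = 1f 36 36 36 36 36 ∥ a3 3e 8f 2f.
Inner hash: sum = 31+54+54+54+54+54+163+62+143+47 = 716; mod 256 = 204 → cc.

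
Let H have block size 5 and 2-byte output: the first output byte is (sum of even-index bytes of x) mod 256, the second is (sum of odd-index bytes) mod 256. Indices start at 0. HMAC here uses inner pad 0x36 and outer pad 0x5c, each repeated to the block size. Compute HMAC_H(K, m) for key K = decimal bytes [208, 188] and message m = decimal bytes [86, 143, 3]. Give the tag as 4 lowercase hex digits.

5d1d

Key decimal bytes [208, 188] = d0 bc is 2 bytes ≤ B = 5; zero-pad to 5 bytes: K' = d0 bc 00 00 00.
K' ⊕ ipad = e6 8a 36 36 36.  K' ⊕ opad = 8c e0 5c 5c 5c.
Inner input = (K'⊕ipad) ∥ m = e6 8a 36 36 36 ∥ 56 8f 03.
Inner hash: even-index sum = 481 mod 256 = 225; odd-index sum = 281 mod 256 = 25 → e1 19.
Outer input = (K'⊕opad) ∥ inner = 8c e0 5c 5c 5c ∥ e1 19.
Outer hash (tag): even-index sum = 349 mod 256 = 93; odd-index sum = 541 mod 256 = 29 → 5d 1d.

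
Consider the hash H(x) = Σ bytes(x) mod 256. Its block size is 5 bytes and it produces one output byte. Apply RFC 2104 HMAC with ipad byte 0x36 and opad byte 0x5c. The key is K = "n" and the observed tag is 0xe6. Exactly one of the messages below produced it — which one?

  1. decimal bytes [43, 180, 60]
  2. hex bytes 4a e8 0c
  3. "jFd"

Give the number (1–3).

3

Key "n" = 6e is 1 byte ≤ B = 5; zero-pad to 5 bytes: K' = 6e 00 00 00 00.
K' ⊕ ipad = 58 36 36 36 36; K' ⊕ opad = 32 5c 5c 5c 5c.
m1: inner = H(58 36 36 36 36 2b b4 3c) = 4b; tag = H(32 5c 5c 5c 5c 4b) = ed
m2: inner = H(58 36 36 36 36 4a e8 0c) = 6e; tag = H(32 5c 5c 5c 5c 6e) = 10
m3: inner = H(58 36 36 36 36 6a 46 64) = 44; tag = H(32 5c 5c 5c 5c 44) = e6 ← matches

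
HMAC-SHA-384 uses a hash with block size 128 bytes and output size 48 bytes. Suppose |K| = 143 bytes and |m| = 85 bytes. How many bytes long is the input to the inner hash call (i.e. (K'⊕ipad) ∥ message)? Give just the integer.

Key is 143 > 128 bytes, so it is hashed to 48 bytes then zero-padded to 128: |K'| = 128.
Inner input = (K'⊕ipad) ∥ m → 128 + 85 = 213 bytes.

213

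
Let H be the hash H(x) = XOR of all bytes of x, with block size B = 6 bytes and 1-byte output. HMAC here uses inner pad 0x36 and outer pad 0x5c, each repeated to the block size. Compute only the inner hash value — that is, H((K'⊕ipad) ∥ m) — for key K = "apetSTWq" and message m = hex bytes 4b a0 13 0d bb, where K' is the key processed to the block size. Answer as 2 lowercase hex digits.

6f

Key "apetSTWq" = 61 70 65 74 53 54 57 71 is 8 bytes > B = 6, so hash it first: H(key) = 21, then zero-pad to 6 bytes: K' = 21 00 00 00 00 00.
K' ⊕ ipad = 17 36 36 36 36 36.
Inner input = 17 36 36 36 36 36 ∥ 4b a0 13 0d bb.
Inner hash: XOR 17⊕36⊕36⊕36⊕36⊕36⊕4b⊕a0⊕13⊕0d⊕bb = 6f.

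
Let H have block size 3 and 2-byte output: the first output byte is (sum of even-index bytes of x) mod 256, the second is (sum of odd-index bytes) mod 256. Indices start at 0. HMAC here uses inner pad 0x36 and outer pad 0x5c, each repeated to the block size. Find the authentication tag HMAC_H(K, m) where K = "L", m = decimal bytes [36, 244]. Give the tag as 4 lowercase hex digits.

c600

Key "L" = 4c is 1 byte ≤ B = 3; zero-pad to 3 bytes: K' = 4c 00 00.
K' ⊕ ipad = 7a 36 36.  K' ⊕ opad = 10 5c 5c.
Inner input = (K'⊕ipad) ∥ m = 7a 36 36 ∥ 24 f4.
Inner hash: even-index sum = 420 mod 256 = 164; odd-index sum = 90 mod 256 = 90 → a4 5a.
Outer input = (K'⊕opad) ∥ inner = 10 5c 5c ∥ a4 5a.
Outer hash (tag): even-index sum = 198 mod 256 = 198; odd-index sum = 256 mod 256 = 0 → c6 00.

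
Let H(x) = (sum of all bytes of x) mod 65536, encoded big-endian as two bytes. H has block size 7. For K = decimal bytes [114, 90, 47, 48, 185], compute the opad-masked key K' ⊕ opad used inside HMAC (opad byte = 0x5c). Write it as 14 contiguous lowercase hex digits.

Key decimal bytes [114, 90, 47, 48, 185] = 72 5a 2f 30 b9 is 5 bytes ≤ B = 7; zero-pad to 7 bytes: K' = 72 5a 2f 30 b9 00 00.
XOR each byte with 0x5c: 72⊕5c=2e, 5a⊕5c=06, 2f⊕5c=73, 30⊕5c=6c, b9⊕5c=e5, 00⊕5c=5c, 00⊕5c=5c.

2e06736ce55c5c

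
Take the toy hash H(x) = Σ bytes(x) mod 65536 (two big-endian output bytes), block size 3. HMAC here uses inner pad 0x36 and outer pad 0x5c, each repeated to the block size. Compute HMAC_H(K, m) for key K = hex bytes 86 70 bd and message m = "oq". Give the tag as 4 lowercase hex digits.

Key hex bytes 86 70 bd is exactly B = 3 bytes: K' = 86 70 bd.
K' ⊕ ipad = b0 46 8b.  K' ⊕ opad = da 2c e1.
Inner input = (K'⊕ipad) ∥ m = b0 46 8b ∥ 6f 71.
Inner hash: sum = 176+70+139+111+113 = 609 → 02 61.
Outer input = (K'⊕opad) ∥ inner = da 2c e1 ∥ 02 61.
Outer hash (tag): sum = 218+44+225+2+97 = 586 → 02 4a.

024a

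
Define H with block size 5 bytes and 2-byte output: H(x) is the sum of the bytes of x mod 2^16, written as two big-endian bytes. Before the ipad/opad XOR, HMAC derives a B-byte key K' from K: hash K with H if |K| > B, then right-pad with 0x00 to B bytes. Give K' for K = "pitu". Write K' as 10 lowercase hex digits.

Key "pitu" = 70 69 74 75 is 4 bytes ≤ B = 5; zero-pad to 5 bytes: K' = 70 69 74 75 00.

7069747500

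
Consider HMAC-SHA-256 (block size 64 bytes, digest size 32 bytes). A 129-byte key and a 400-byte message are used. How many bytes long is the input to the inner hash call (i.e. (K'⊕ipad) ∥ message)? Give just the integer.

Key is 129 > 64 bytes, so it is hashed to 32 bytes then zero-padded to 64: |K'| = 64.
Inner input = (K'⊕ipad) ∥ m → 64 + 400 = 464 bytes.

464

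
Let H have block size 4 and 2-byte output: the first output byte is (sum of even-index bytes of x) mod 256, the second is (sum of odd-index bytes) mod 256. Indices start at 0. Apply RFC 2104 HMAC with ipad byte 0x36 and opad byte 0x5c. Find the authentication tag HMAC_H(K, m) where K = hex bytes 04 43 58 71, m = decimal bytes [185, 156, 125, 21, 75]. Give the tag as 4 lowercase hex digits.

7db9

Key hex bytes 04 43 58 71 is exactly B = 4 bytes: K' = 04 43 58 71.
K' ⊕ ipad = 32 75 6e 47.  K' ⊕ opad = 58 1f 04 2d.
Inner input = (K'⊕ipad) ∥ m = 32 75 6e 47 ∥ b9 9c 7d 15 4b.
Inner hash: even-index sum = 545 mod 256 = 33; odd-index sum = 365 mod 256 = 109 → 21 6d.
Outer input = (K'⊕opad) ∥ inner = 58 1f 04 2d ∥ 21 6d.
Outer hash (tag): even-index sum = 125 mod 256 = 125; odd-index sum = 185 mod 256 = 185 → 7d b9.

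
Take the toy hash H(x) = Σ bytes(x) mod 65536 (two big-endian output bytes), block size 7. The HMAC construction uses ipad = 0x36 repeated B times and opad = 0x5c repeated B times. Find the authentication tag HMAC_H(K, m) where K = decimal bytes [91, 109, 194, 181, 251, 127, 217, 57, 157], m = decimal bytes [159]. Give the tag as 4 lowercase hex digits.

Key decimal bytes [91, 109, 194, 181, 251, 127, 217, 57, 157] = 5b 6d c2 b5 fb 7f d9 39 9d is 9 bytes > B = 7, so hash it first: H(key) = 05 68, then zero-pad to 7 bytes: K' = 05 68 00 00 00 00 00.
K' ⊕ ipad = 33 5e 36 36 36 36 36.  K' ⊕ opad = 59 34 5c 5c 5c 5c 5c.
Inner input = (K'⊕ipad) ∥ m = 33 5e 36 36 36 36 36 ∥ 9f.
Inner hash: sum = 51+94+54+54+54+54+54+159 = 574 → 02 3e.
Outer input = (K'⊕opad) ∥ inner = 59 34 5c 5c 5c 5c 5c ∥ 02 3e.
Outer hash (tag): sum = 89+52+92+92+92+92+92+2+62 = 665 → 02 99.

0299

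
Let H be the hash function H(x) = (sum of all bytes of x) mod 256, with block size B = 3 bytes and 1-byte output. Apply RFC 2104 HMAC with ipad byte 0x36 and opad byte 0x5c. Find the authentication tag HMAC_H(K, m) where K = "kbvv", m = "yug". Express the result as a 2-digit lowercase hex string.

ed

Key "kbvv" = 6b 62 76 76 is 4 bytes > B = 3, so hash it first: H(key) = b9, then zero-pad to 3 bytes: K' = b9 00 00.
K' ⊕ ipad = 8f 36 36.  K' ⊕ opad = e5 5c 5c.
Inner input = (K'⊕ipad) ∥ m = 8f 36 36 ∥ 79 75 67.
Inner hash: sum = 143+54+54+121+117+103 = 592; mod 256 = 80 → 50.
Outer input = (K'⊕opad) ∥ inner = e5 5c 5c ∥ 50.
Outer hash (tag): sum = 229+92+92+80 = 493; mod 256 = 237 → ed.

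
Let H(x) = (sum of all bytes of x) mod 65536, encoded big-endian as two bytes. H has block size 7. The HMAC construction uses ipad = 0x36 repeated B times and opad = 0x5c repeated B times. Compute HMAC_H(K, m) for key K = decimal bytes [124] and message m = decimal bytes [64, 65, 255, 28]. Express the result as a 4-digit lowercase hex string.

0275

Key decimal bytes [124] = 7c is 1 byte ≤ B = 7; zero-pad to 7 bytes: K' = 7c 00 00 00 00 00 00.
K' ⊕ ipad = 4a 36 36 36 36 36 36.  K' ⊕ opad = 20 5c 5c 5c 5c 5c 5c.
Inner input = (K'⊕ipad) ∥ m = 4a 36 36 36 36 36 36 ∥ 40 41 ff 1c.
Inner hash: sum = 74+54+54+54+54+54+54+64+65+255+28 = 810 → 03 2a.
Outer input = (K'⊕opad) ∥ inner = 20 5c 5c 5c 5c 5c 5c ∥ 03 2a.
Outer hash (tag): sum = 32+92+92+92+92+92+92+3+42 = 629 → 02 75.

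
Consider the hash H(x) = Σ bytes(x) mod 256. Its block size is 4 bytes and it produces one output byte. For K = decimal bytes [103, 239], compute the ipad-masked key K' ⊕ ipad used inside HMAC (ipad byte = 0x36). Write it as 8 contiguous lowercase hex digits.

Key decimal bytes [103, 239] = 67 ef is 2 bytes ≤ B = 4; zero-pad to 4 bytes: K' = 67 ef 00 00.
XOR each byte with 0x36: 67⊕36=51, ef⊕36=d9, 00⊕36=36, 00⊕36=36.

51d93636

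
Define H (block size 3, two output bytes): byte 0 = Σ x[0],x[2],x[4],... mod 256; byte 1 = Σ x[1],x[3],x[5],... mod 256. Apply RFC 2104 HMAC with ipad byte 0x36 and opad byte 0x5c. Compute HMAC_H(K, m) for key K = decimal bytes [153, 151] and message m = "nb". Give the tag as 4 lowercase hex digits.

3012

Key decimal bytes [153, 151] = 99 97 is 2 bytes ≤ B = 3; zero-pad to 3 bytes: K' = 99 97 00.
K' ⊕ ipad = af a1 36.  K' ⊕ opad = c5 cb 5c.
Inner input = (K'⊕ipad) ∥ m = af a1 36 ∥ 6e 62.
Inner hash: even-index sum = 327 mod 256 = 71; odd-index sum = 271 mod 256 = 15 → 47 0f.
Outer input = (K'⊕opad) ∥ inner = c5 cb 5c ∥ 47 0f.
Outer hash (tag): even-index sum = 304 mod 256 = 48; odd-index sum = 274 mod 256 = 18 → 30 12.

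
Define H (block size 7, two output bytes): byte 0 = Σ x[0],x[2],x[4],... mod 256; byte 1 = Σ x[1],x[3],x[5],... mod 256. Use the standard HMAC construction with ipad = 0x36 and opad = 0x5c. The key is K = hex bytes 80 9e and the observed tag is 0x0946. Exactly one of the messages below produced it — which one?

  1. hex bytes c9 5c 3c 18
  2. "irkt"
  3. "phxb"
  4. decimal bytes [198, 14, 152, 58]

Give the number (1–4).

Key hex bytes 80 9e is 2 bytes ≤ B = 7; zero-pad to 7 bytes: K' = 80 9e 00 00 00 00 00.
K' ⊕ ipad = b6 a8 36 36 36 36 36; K' ⊕ opad = dc c2 5c 5c 5c 5c 5c.
m1: inner = H(b6 a8 36 36 36 36 36 c9 5c 3c 18) = cc 19; tag = H(dc c2 5c 5c 5c 5c 5c cc 19) = 0946 ← matches
m2: inner = H(b6 a8 36 36 36 36 36 69 72 6b 74) = 3e e8; tag = H(dc c2 5c 5c 5c 5c 5c 3e e8) = d8b8
m3: inner = H(b6 a8 36 36 36 36 36 70 68 78 62) = 22 fc; tag = H(dc c2 5c 5c 5c 5c 5c 22 fc) = ec9c
m4: inner = H(b6 a8 36 36 36 36 36 c6 0e 98 3a) = a0 72; tag = H(dc c2 5c 5c 5c 5c 5c a0 72) = 621a

1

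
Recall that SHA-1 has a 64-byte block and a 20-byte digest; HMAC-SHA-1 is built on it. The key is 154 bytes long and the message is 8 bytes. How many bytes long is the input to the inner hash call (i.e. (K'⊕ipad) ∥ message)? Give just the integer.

72

Key is 154 > 64 bytes, so it is hashed to 20 bytes then zero-padded to 64: |K'| = 64.
Inner input = (K'⊕ipad) ∥ m → 64 + 8 = 72 bytes.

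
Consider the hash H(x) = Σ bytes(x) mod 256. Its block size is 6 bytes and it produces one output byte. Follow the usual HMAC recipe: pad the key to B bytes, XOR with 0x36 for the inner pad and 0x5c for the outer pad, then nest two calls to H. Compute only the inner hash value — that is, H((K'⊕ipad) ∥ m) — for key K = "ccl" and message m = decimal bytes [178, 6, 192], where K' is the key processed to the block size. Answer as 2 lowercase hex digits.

Key "ccl" = 63 63 6c is 3 bytes ≤ B = 6; zero-pad to 6 bytes: K' = 63 63 6c 00 00 00.
K' ⊕ ipad = 55 55 5a 36 36 36.
Inner input = 55 55 5a 36 36 36 ∥ b2 06 c0.
Inner hash: sum = 85+85+90+54+54+54+178+6+192 = 798; mod 256 = 30 → 1e.

1e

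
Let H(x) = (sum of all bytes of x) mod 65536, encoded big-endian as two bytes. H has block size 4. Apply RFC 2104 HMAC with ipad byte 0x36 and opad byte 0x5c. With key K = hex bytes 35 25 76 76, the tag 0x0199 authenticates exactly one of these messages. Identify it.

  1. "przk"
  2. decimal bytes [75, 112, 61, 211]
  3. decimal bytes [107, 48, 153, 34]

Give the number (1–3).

Key hex bytes 35 25 76 76 is exactly B = 4 bytes: K' = 35 25 76 76.
K' ⊕ ipad = 03 13 40 40; K' ⊕ opad = 69 79 2a 2a.
m1: inner = H(03 13 40 40 70 72 7a 6b) = 02 5d; tag = H(69 79 2a 2a 02 5d) = 0195
m2: inner = H(03 13 40 40 4b 70 3d d3) = 02 61; tag = H(69 79 2a 2a 02 61) = 0199 ← matches
m3: inner = H(03 13 40 40 6b 30 99 22) = 01 ec; tag = H(69 79 2a 2a 01 ec) = 0223

2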